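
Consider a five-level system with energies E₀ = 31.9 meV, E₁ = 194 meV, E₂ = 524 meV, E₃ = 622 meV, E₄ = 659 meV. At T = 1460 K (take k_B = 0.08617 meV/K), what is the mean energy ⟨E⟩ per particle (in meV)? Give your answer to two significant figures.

81 meV

k_BT = 0.08617 × 1460 K = 125.8 meV.
Eᵢ/kT = 0.2536, 1.542, 4.165, 4.944, 5.238.
Z = Σ e^(−Eᵢ/kT) = e^(−0.2536) + e^(−1.542) + e^(−4.165) + e^(−4.944) + e^(−5.238) = 0.7760 + 0.2140 + 0.01553 + 0.007126 + 0.005311 = 1.018.
⟨E⟩ = Σ Eᵢ e^(−Eᵢ/kT) / Z = (31.9·0.7760 + 194·0.2140 + 524·0.01553 + 622·0.007126 + 659·0.005311) / 1.018 = 81 meV.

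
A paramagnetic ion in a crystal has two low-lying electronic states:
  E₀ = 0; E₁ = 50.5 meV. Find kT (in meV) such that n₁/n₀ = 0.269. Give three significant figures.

38.5 meV

n₁/n₀ = exp[−(E₁−E₀)/kT] = 0.269.
⇒ (E₁−E₀)/kT = ln(1/0.269) = ln(3.7175) = 1.3131.
kT = 50.5 meV / 1.3131 = 38.5 meV.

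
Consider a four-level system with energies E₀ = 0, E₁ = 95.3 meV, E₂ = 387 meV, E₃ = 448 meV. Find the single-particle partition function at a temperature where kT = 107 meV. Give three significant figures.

Eᵢ/kT = 0, 0.89065, 3.6168, 4.1869.
Z = Σ e^(−Eᵢ/kT) = e^(−0) + e^(−0.89065) + e^(−3.6168) + e^(−4.1869) = 1.0000 + 0.41039 + 0.026869 + 0.015193 = 1.4525.

Z = 1.45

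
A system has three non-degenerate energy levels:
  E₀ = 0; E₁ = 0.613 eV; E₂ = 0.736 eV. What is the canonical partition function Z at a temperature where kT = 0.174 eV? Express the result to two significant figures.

Z = 1.0

Eᵢ/kT = 0, 3.523, 4.230.
Z = Σ e^(−Eᵢ/kT) = e^(−0) + e^(−3.523) + e^(−4.230) = 1.000 + 0.02951 + 0.01455 = 1.044.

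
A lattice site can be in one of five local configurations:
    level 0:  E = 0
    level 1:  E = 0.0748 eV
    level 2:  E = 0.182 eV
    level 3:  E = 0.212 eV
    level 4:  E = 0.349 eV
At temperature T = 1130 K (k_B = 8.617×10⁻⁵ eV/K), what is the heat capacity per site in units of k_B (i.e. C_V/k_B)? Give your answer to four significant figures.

k_BT = 8.617×10⁻⁵ × 1130 K = 0.0973721 eV.
Eᵢ/kT = 0, 0.768187, 1.86912, 2.17722, 3.58419.
Z = Σ e^(−Eᵢ/kT) = e^(−0) + e^(−0.768187) + e^(−1.86912) + e^(−2.17722) + e^(−3.58419) = 1.00000 + 0.463853 + 0.154259 + 0.113356 + 0.0277591 = 1.75923.
⟨E⟩ = 0.0548483 eV, ⟨E²⟩ = 0.00919761 eV².
C_V/k_B = (⟨E²⟩ − ⟨E⟩²)/(kT)² = (0.00919761 − 0.00300834)/0.00948133 = 0.6528.

0.6528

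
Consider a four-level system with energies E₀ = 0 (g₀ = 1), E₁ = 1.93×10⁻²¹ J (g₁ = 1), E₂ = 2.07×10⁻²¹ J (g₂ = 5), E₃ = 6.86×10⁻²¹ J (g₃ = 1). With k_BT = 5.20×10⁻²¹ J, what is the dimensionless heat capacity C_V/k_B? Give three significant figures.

Eᵢ/kT = 0, 0.37115, 0.39808, 1.3192.
Z = Σ gᵢe^(−Eᵢ/kT) = 1·e^(−0) + 1·e^(−0.37115) + 5·e^(−0.39808) + 1·e^(−1.3192) = 1.0000 + 0.68994 + 3.3580 + 0.26735 = 5.3153.
⟨E⟩ = 1.9033, ⟨E²⟩ = 5.5575.
C_V/k_B = (⟨E²⟩ − ⟨E⟩²)/(kT)² = (5.5575 − 3.6226)/27.040 = 0.0716.

0.0716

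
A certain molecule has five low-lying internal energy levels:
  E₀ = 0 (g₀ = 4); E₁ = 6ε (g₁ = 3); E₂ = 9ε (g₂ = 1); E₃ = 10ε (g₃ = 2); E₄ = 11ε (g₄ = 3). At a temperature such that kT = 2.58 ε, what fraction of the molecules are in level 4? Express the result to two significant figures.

0.0096

Eᵢ/kT = 0, 2.326, 3.488, 3.876, 4.264.
Z = Σ gᵢe^(−Eᵢ/kT) = 4·e^(−0) + 3·e^(−2.326) + 1·e^(−3.488) + 2·e^(−3.876) + 3·e^(−4.264) = 4.000 + 0.2931 + 0.03056 + 0.04147 + 0.04220 = 4.407.
P₄ = g₄ e^(−E₄/kT) / Z = 0.04220/4.407 = 0.0096.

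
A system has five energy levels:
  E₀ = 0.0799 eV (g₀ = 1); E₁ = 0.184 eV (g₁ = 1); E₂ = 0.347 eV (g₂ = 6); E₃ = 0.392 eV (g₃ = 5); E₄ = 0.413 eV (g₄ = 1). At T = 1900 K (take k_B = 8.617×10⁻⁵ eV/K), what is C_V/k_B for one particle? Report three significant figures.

0.630

k_BT = 8.617×10⁻⁵ × 1900 K = 0.16372 eV.
Eᵢ/kT = 0.48803, 1.1239, 2.1195, 2.3943, 2.5226.
Z = Σ gᵢe^(−Eᵢ/kT) = 1·e^(−0.48803) + 1·e^(−1.1239) + 6·e^(−2.1195) + 5·e^(−2.3943) + 1·e^(−2.5226) = 0.61383 + 0.32501 + 0.72055 + 0.45618 + 0.080251 = 2.1958.
⟨E⟩ = 0.25997 eV, ⟨E²⟩ = 0.084466 eV².
C_V/k_B = (⟨E²⟩ − ⟨E⟩²)/(kT)² = (0.084466 − 0.067584)/0.026804 = 0.630.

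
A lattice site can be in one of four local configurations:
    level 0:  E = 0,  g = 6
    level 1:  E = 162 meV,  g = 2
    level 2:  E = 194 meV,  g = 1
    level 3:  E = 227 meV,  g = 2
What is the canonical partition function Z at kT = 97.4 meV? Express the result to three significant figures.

Eᵢ/kT = 0, 1.6632, 1.9918, 2.3306.
Z = Σ gᵢe^(−Eᵢ/kT) = 6·e^(−0) + 2·e^(−1.6632) + 1·e^(−1.9918) + 2·e^(−2.3306) = 6.0000 + 0.37906 + 0.13645 + 0.19447 = 6.7100.

Z = 6.71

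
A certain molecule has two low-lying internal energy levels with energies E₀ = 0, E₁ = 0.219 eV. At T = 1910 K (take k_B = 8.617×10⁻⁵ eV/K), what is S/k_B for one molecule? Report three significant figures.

k_BT = 8.617×10⁻⁵ × 1910 K = 0.16458 eV.
Eᵢ/kT = 0, 1.3307.
Z = Σ e^(−Eᵢ/kT) = e^(−0) + e^(−1.3307) = 1.0000 + 0.26429 = 1.2643.
⟨E⟩ = Σ EᵢPᵢ = 0.045780 eV.
S/k_B = ln Z + ⟨E⟩/kT = ln(1.2643) + 0.045780/0.16458 = 0.23452 + 0.27816 = 0.513.

0.513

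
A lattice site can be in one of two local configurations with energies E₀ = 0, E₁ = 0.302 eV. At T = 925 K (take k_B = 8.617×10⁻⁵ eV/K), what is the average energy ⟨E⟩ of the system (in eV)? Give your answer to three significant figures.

k_BT = 8.617×10⁻⁵ × 925 K = 0.079707 eV.
Eᵢ/kT = 0, 3.7889.
Z = Σ e^(−Eᵢ/kT) = e^(−0) + e^(−3.7889) = 1.0000 + 0.022620 = 1.0226.
⟨E⟩ = Σ Eᵢ e^(−Eᵢ/kT) / Z = (0·1.0000 + 0.302·0.022620) / 1.0226 = 0.00668 eV.

0.00668 eV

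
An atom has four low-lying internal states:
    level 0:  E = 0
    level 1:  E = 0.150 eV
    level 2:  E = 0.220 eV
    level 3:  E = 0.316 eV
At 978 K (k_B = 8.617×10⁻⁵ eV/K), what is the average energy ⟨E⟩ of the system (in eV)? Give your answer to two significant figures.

k_BT = 8.617×10⁻⁵ × 978 K = 0.08427 eV.
Eᵢ/kT = 0, 1.780, 2.611, 3.750.
Z = Σ e^(−Eᵢ/kT) = e^(−0) + e^(−1.780) + e^(−2.611) + e^(−3.750) = 1.000 + 0.1686 + 0.07346 + 0.02352 = 1.266.
⟨E⟩ = Σ Eᵢ e^(−Eᵢ/kT) / Z = (0·1.000 + 0.150·0.1686 + 0.220·0.07346 + 0.316·0.02352) / 1.266 = 0.039 eV.

0.039 eV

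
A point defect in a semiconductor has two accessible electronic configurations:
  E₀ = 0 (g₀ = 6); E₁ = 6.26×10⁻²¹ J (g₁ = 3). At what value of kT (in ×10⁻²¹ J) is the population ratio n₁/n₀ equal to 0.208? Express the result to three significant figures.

7.14 ×10⁻²¹ J

n₁/n₀ = (g₁/g₀) exp[−(E₁−E₀)/kT] = 0.208.
⇒ (E₁−E₀)/kT = ln((3/6)/0.208) = ln(2.4038) = 0.87705.
kT = 6.26 ×10⁻²¹ J / 0.87705 = 7.14 ×10⁻²¹ J.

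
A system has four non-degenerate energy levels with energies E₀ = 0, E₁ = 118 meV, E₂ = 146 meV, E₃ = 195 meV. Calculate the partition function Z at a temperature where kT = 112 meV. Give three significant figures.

Z = 1.80

Eᵢ/kT = 0, 1.0536, 1.3036, 1.7411.
Z = Σ e^(−Eᵢ/kT) = e^(−0) + e^(−1.0536) + e^(−1.3036) + e^(−1.7411) = 1.0000 + 0.34868 + 0.27155 + 0.17533 = 1.7956.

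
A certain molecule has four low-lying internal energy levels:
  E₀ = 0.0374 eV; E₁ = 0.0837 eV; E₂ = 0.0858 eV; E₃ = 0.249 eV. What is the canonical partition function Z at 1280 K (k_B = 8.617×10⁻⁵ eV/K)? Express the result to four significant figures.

k_BT = 8.617×10⁻⁵ × 1280 K = 0.110298 eV.
Eᵢ/kT = 0.339081, 0.758853, 0.777893, 2.25752.
Z = Σ e^(−Eᵢ/kT) = e^(−0.339081) + e^(−0.758853) + e^(−0.777893) + e^(−2.25752) = 0.712425 + 0.468203 + 0.459373 + 0.104610 = 1.74461.

Z = 1.745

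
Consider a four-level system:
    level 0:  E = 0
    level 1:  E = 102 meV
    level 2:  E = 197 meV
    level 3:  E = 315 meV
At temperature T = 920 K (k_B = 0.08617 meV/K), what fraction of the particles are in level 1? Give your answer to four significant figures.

k_BT = 0.08617 × 920 K = 79.2764 meV.
Eᵢ/kT = 0, 1.28664, 2.48498, 3.97344.
Z = Σ e^(−Eᵢ/kT) = e^(−0) + e^(−1.28664) + e^(−2.48498) + e^(−3.97344) = 1.00000 + 0.276197 + 0.0833272 + 0.0188086 = 1.37833.
P₁ = e^(−E₁/kT) / Z = 0.276197/1.37833 = 0.2004.

0.2004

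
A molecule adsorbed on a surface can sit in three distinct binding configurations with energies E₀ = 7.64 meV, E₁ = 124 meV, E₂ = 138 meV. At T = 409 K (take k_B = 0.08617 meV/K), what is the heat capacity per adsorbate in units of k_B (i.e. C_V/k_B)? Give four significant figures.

k_BT = 0.08617 × 409 K = 35.2435 meV.
Eᵢ/kT = 0.216778, 3.51838, 3.91562.
Z = Σ e^(−Eᵢ/kT) = e^(−0.216778) + e^(−3.51838) + e^(−3.91562) = 0.805109 + 0.0296474 + 0.0199282 = 0.854685.
⟨E⟩ = 14.7158 meV, ⟨E²⟩ = 1032.39 meV².
C_V/k_B = (⟨E²⟩ − ⟨E⟩²)/(kT)² = (1032.39 − 216.555)/1242.10 = 0.6568.

0.6568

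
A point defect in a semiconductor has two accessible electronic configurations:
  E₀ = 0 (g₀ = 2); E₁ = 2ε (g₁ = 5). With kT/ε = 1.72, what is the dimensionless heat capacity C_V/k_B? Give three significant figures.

0.333

Eᵢ/kT = 0, 1.1628.
Z = Σ gᵢe^(−Eᵢ/kT) = 2·e^(−0) + 5·e^(−1.1628) = 2.0000 + 1.5630 = 3.5630.
⟨E⟩ = 0.87735 ε, ⟨E²⟩ = 1.7547 ε².
C_V/k_B = (⟨E²⟩ − ⟨E⟩²)/(kT)² = (1.7547 − 0.76974)/2.9584 = 0.333.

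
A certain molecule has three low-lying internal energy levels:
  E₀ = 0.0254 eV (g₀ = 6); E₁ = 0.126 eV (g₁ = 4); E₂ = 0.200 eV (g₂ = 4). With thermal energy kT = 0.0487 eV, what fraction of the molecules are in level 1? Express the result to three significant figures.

0.0766

Eᵢ/kT = 0.52156, 2.5873, 4.1068.
Z = Σ gᵢe^(−Eᵢ/kT) = 6·e^(−0.52156) + 4·e^(−2.5873) + 4·e^(−4.1068) = 3.5616 + 0.30089 + 0.065841 = 3.9283.
P₁ = g₁ e^(−E₁/kT) / Z = 0.30089/3.9283 = 0.0766.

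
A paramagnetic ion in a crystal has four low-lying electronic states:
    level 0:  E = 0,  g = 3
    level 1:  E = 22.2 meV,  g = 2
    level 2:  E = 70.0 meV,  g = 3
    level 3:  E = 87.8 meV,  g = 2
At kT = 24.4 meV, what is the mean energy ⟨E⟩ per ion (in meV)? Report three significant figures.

Eᵢ/kT = 0, 0.90984, 2.8689, 3.5984.
Z = Σ gᵢe^(−Eᵢ/kT) = 3·e^(−0) + 2·e^(−0.90984) + 3·e^(−2.8689) + 2·e^(−3.5984) = 3.0000 + 0.80518 + 0.17028 + 0.054735 = 4.0302.
⟨E⟩ = Σ Eᵢ gᵢe^(−Eᵢ/kT) / Z = (0·3.0000 + 22.2·0.80518 + 70.0·0.17028 + 87.8·0.054735) / 4.0302 = 8.59 meV.

8.59 meV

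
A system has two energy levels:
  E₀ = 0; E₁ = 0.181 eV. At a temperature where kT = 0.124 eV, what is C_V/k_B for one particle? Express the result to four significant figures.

Eᵢ/kT = 0, 1.45968.
Z = Σ e^(−Eᵢ/kT) = e^(−0) + e^(−1.45968) = 1.00000 + 0.232311 = 1.23231.
⟨E⟩ = 0.0341215 eV, ⟨E²⟩ = 0.00617600 eV².
C_V/k_B = (⟨E²⟩ − ⟨E⟩²)/(kT)² = (0.00617600 − 0.00116428)/0.0153760 = 0.3259.

0.3259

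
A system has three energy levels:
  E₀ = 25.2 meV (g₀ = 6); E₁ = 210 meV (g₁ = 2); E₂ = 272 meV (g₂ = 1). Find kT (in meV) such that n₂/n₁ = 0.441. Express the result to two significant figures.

490 meV

n₂/n₁ = (g₂/g₁) exp[−(E₂−E₁)/kT] = 0.441.
⇒ (E₂−E₁)/kT = ln((1/2)/0.441) = ln(1.134) = 0.1258.
kT = 62 meV / 0.1258 = 490 meV.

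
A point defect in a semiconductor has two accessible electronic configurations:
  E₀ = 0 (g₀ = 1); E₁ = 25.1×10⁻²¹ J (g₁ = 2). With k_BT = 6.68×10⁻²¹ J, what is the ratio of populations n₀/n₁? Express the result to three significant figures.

21.4

n₀/n₁ = (g₀/g₁) exp[−(E₀−E₁)/kT] = (1/2) × exp(−(-25.1 ×10⁻²¹ J)/(6.68 ×10⁻²¹ J)) = (1/2) × exp(3.7575) = 21.4.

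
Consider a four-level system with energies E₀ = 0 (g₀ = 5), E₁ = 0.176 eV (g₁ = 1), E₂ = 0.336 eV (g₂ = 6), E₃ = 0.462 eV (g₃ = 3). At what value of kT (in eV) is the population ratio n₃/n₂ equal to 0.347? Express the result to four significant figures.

0.3449 eV

n₃/n₂ = (g₃/g₂) exp[−(E₃−E₂)/kT] = 0.347.
⇒ (E₃−E₂)/kT = ln((3/6)/0.347) = ln(1.44092) = 0.365282.
kT = 0.126 eV / 0.365282 = 0.3449 eV.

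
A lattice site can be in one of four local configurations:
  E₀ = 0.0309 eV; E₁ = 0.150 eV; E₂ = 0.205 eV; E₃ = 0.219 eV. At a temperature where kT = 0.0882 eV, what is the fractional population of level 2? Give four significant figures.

Eᵢ/kT = 0.350340, 1.70068, 2.32426, 2.48299.
Z = Σ e^(−Eᵢ/kT) = e^(−0.350340) + e^(−1.70068) + e^(−2.32426) + e^(−2.48299) = 0.704449 + 0.182559 + 0.0978558 + 0.0834932 = 1.06836.
P₂ = e^(−E₂/kT) / Z = 0.0978558/1.06836 = 0.09159.

0.09159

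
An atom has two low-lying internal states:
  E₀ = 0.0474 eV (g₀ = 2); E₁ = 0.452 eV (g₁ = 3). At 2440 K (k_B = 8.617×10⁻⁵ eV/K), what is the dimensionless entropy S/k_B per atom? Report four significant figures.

k_BT = 8.617×10⁻⁵ × 2440 K = 0.210255 eV.
Eᵢ/kT = 0.225441, 2.14977.
Z = Σ gᵢe^(−Eᵢ/kT) = 2·e^(−0.225441) + 3·e^(−2.14977) = 1.59633 + 0.349533 = 1.94586.
⟨E⟩ = Σ EᵢPᵢ = 0.120078 eV.
S/k_B = ln Z + ⟨E⟩/kT = ln(1.94586) + 0.120078/0.210255 = 0.665704 + 0.571107 = 1.237.

1.237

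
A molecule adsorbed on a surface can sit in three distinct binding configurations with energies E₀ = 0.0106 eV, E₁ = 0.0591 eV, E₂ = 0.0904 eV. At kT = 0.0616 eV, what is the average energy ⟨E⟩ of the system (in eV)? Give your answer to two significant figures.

Eᵢ/kT = 0.1721, 0.9594, 1.468.
Z = Σ e^(−Eᵢ/kT) = e^(−0.1721) + e^(−0.9594) + e^(−1.468) = 0.8419 + 0.3831 + 0.2304 = 1.455.
⟨E⟩ = Σ Eᵢ e^(−Eᵢ/kT) / Z = (0.0106·0.8419 + 0.0591·0.3831 + 0.0904·0.2304) / 1.455 = 0.036 eV.

0.036 eV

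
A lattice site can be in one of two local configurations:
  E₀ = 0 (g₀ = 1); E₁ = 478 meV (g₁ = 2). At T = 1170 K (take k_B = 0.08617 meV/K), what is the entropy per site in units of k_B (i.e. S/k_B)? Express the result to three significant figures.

0.0987

k_BT = 0.08617 × 1170 K = 100.82 meV.
Eᵢ/kT = 0, 4.7411.
Z = Σ gᵢe^(−Eᵢ/kT) = 1·e^(−0) + 2·e^(−4.7411) = 1.0000 + 0.017458 = 1.0175.
⟨E⟩ = Σ EᵢPᵢ = 8.2014 meV.
S/k_B = ln Z + ⟨E⟩/kT = ln(1.0175) + 8.2014/100.82 = 0.017349 + 0.081347 = 0.0987.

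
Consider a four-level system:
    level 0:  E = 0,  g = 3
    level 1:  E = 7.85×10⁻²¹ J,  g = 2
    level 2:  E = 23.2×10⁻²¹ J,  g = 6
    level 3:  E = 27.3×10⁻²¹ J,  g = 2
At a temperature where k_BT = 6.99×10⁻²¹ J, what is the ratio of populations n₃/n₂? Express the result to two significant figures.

n₃/n₂ = (g₃/g₂) exp[−(E₃−E₂)/kT] = (2/6) × exp(−(4.1 ×10⁻²¹ J)/(6.99 ×10⁻²¹ J)) = (2/6) × exp(-0.5866) = 0.19.

0.19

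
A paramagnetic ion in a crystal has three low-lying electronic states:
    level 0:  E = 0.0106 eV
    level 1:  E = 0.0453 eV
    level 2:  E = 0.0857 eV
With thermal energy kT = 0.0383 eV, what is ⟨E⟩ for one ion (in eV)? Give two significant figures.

0.027 eV

Eᵢ/kT = 0.2768, 1.183, 2.238.
Z = Σ e^(−Eᵢ/kT) = e^(−0.2768) + e^(−1.183) + e^(−2.238) = 0.7582 + 0.3064 + 0.1067 = 1.171.
⟨E⟩ = Σ Eᵢ e^(−Eᵢ/kT) / Z = (0.0106·0.7582 + 0.0453·0.3064 + 0.0857·0.1067) / 1.171 = 0.027 eV.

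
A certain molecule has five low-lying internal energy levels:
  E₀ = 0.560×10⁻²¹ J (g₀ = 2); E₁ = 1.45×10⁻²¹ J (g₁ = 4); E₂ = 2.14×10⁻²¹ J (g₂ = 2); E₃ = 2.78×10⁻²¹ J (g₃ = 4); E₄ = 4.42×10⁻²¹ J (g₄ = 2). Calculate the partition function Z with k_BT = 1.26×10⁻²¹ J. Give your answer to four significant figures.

Eᵢ/kT = 0.444444, 1.15079, 1.69841, 2.20635, 3.50794.
Z = Σ gᵢe^(−Eᵢ/kT) = 2·e^(−0.444444) + 4·e^(−1.15079) + 2·e^(−1.69841) + 4·e^(−2.20635) + 2·e^(−3.50794) = 1.28236 + 1.26555 + 0.365948 + 0.440407 + 0.0599171 = 3.41418.

Z = 3.414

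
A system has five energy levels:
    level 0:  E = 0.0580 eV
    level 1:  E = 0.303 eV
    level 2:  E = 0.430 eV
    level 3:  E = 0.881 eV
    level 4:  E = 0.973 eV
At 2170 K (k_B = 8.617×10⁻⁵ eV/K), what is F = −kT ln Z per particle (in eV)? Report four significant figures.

k_BT = 8.617×10⁻⁵ × 2170 K = 0.186989 eV.
Eᵢ/kT = 0.310179, 1.62042, 2.29960, 4.71151, 5.20351.
Z = Σ e^(−Eᵢ/kT) = e^(−0.310179) + e^(−1.62042) + e^(−2.29960) + e^(−4.71151) + e^(−5.20351) = 0.733316 + 0.197816 + 0.100299 + 0.00899119 + 0.00549724 = 1.04592.
F = −kT ln Z = −0.186989 × ln(1.04592) = −0.186989 × 0.0448969 = -0.008395 eV.

-0.008395 eV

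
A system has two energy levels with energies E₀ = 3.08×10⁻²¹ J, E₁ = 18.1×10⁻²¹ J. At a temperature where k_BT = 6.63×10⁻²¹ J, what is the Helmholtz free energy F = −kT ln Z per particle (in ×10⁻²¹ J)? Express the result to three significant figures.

Eᵢ/kT = 0.46456, 2.7300.
Z = Σ e^(−Eᵢ/kT) = e^(−0.46456) + e^(−2.7300) = 0.62841 + 0.065219 = 0.69363.
F = −kT ln Z = −6.63 × ln(0.69363) = −6.63 × -0.36582 = 2.43 ×10⁻²¹ J.

2.43 ×10⁻²¹ J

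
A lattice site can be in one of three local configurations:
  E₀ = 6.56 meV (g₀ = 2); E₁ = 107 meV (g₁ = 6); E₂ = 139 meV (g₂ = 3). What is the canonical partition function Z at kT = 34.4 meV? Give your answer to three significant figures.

Z = 1.97

Eᵢ/kT = 0.19070, 3.1105, 4.0407.
Z = Σ gᵢe^(−Eᵢ/kT) = 2·e^(−0.19070) + 6·e^(−3.1105) + 3·e^(−4.0407) = 1.6528 + 0.26747 + 0.052755 = 1.9730.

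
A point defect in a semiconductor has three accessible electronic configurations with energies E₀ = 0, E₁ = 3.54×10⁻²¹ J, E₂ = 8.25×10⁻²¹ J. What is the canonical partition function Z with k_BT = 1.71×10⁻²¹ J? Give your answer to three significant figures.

Eᵢ/kT = 0, 2.0702, 4.8246.
Z = Σ e^(−Eᵢ/kT) = e^(−0) + e^(−2.0702) + e^(−4.8246) = 1.0000 + 0.12616 + 0.0080298 = 1.1342.

Z = 1.13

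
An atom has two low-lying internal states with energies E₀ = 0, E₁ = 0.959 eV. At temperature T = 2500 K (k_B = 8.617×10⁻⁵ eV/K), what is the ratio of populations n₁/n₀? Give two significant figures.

0.012

k_BT = 8.617×10⁻⁵ × 2500 K = 0.2154 eV.
n₁/n₀ = exp[−(E₁−E₀)/kT] = exp(−(0.959 eV)/(0.2154 eV)) = exp(-4.452) = 0.012.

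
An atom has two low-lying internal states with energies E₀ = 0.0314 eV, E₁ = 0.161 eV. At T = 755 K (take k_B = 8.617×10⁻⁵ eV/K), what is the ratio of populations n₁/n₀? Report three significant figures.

0.136

k_BT = 8.617×10⁻⁵ × 755 K = 0.065058 eV.
n₁/n₀ = exp[−(E₁−E₀)/kT] = exp(−(0.1296 eV)/(0.065058 eV)) = exp(-1.9921) = 0.136.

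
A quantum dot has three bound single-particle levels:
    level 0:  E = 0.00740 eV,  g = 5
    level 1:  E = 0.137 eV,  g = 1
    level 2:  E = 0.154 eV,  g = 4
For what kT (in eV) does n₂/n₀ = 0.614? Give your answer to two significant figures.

0.55 eV

n₂/n₀ = (g₂/g₀) exp[−(E₂−E₀)/kT] = 0.614.
⇒ (E₂−E₀)/kT = ln((4/5)/0.614) = ln(1.303) = 0.2647.
kT = 0.14660 eV / 0.2647 = 0.55 eV.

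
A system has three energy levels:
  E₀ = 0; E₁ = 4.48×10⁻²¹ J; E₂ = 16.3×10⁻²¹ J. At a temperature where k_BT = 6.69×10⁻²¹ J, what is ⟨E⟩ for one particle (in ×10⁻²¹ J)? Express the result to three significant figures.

2.33 ×10⁻²¹ J

Eᵢ/kT = 0, 0.66966, 2.4365.
Z = Σ e^(−Eᵢ/kT) = e^(−0) + e^(−0.66966) + e^(−2.4365) = 1.0000 + 0.51188 + 0.087466 = 1.5993.
⟨E⟩ = Σ Eᵢ e^(−Eᵢ/kT) / Z = (0·1.0000 + 4.48·0.51188 + 16.3·0.087466) / 1.5993 = 2.33 ×10⁻²¹ J.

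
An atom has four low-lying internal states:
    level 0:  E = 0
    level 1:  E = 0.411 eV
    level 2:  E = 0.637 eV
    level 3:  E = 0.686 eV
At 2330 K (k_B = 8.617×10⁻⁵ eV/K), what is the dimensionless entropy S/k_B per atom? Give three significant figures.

k_BT = 8.617×10⁻⁵ × 2330 K = 0.20078 eV.
Eᵢ/kT = 0, 2.0470, 3.1726, 3.4167.
Z = Σ e^(−Eᵢ/kT) = e^(−0) + e^(−2.0470) + e^(−3.1726) + e^(−3.4167) = 1.0000 + 0.12912 + 0.041895 + 0.032821 = 1.2038.
⟨E⟩ = Σ EᵢPᵢ = 0.084957 eV.
S/k_B = ln Z + ⟨E⟩/kT = ln(1.2038) + 0.084957/0.20078 = 0.18548 + 0.42313 = 0.609.

0.609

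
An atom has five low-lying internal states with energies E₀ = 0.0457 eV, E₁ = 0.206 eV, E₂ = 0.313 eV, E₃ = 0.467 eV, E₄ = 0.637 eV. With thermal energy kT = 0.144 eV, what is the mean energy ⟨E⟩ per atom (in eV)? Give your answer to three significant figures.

0.127 eV

Eᵢ/kT = 0.31736, 1.4306, 2.1736, 3.2431, 4.4236.
Z = Σ e^(−Eᵢ/kT) = e^(−0.31736) + e^(−1.4306) + e^(−2.1736) + e^(−3.2431) + e^(−4.4236) = 0.72807 + 0.23917 + 0.11377 + 0.039043 + 0.011991 = 1.1320.
⟨E⟩ = Σ Eᵢ e^(−Eᵢ/kT) / Z = (0.0457·0.72807 + 0.206·0.23917 + 0.313·0.11377 + 0.467·0.039043 + 0.637·0.011991) / 1.1320 = 0.127 eV.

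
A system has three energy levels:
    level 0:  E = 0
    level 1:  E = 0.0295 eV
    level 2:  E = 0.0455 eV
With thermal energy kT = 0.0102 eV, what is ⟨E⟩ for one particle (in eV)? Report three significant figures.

Eᵢ/kT = 0, 2.8922, 4.4608.
Z = Σ e^(−Eᵢ/kT) = e^(−0) + e^(−2.8922) + e^(−4.4608) = 1.0000 + 0.055454 + 0.011553 = 1.0670.
⟨E⟩ = Σ Eᵢ e^(−Eᵢ/kT) / Z = (0·1.0000 + 0.0295·0.055454 + 0.0455·0.011553) / 1.0670 = 0.00203 eV.

0.00203 eV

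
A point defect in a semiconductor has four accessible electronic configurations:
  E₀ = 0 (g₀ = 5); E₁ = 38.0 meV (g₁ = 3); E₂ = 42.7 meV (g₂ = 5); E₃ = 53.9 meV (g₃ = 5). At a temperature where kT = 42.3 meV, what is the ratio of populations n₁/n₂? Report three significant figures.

n₁/n₂ = (g₁/g₂) exp[−(E₁−E₂)/kT] = (3/5) × exp(−(-4.7 meV)/(42.3 meV)) = (3/5) × exp(0.11111) = 0.671.

0.671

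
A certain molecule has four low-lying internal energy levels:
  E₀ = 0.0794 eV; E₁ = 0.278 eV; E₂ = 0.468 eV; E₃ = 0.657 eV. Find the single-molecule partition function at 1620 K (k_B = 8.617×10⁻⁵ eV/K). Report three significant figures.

Z = 0.747

k_BT = 8.617×10⁻⁵ × 1620 K = 0.13960 eV.
Eᵢ/kT = 0.56877, 1.9914, 3.3524, 4.7063.
Z = Σ e^(−Eᵢ/kT) = e^(−0.56877) + e^(−1.9914) + e^(−3.3524) + e^(−4.7063) = 0.56622 + 0.13650 + 0.035000 + 0.0090382 = 0.74676.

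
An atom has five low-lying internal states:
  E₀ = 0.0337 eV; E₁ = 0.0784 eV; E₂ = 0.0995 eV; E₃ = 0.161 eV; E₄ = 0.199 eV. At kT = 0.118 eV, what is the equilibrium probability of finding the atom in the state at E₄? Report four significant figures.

0.08665

Eᵢ/kT = 0.285593, 0.664407, 0.843220, 1.36441, 1.68644.
Z = Σ e^(−Eᵢ/kT) = e^(−0.285593) + e^(−0.664407) + e^(−0.843220) + e^(−1.36441) + e^(−1.68644) = 0.751568 + 0.514579 + 0.430323 + 0.255531 + 0.185178 = 2.13718.
P₄ = e^(−E₄/kT) / Z = 0.185178/2.13718 = 0.08665.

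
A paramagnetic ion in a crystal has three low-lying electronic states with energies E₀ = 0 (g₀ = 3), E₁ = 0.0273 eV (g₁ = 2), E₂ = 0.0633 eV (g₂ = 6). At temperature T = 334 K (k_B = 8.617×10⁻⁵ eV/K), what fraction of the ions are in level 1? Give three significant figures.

0.174

k_BT = 8.617×10⁻⁵ × 334 K = 0.028781 eV.
Eᵢ/kT = 0, 0.94854, 2.1994.
Z = Σ gᵢe^(−Eᵢ/kT) = 3·e^(−0) + 2·e^(−0.94854) + 6·e^(−2.1994) = 3.0000 + 0.77461 + 0.66522 = 4.4398.
P₁ = g₁ e^(−E₁/kT) / Z = 0.77461/4.4398 = 0.174.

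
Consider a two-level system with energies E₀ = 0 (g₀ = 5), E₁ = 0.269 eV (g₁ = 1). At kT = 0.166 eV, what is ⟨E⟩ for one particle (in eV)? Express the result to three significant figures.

Eᵢ/kT = 0, 1.6205.
Z = Σ gᵢe^(−Eᵢ/kT) = 5·e^(−0) + 1·e^(−1.6205) = 5.0000 + 0.19780 = 5.1978.
⟨E⟩ = Σ Eᵢ gᵢe^(−Eᵢ/kT) / Z = (0·5.0000 + 0.269·0.19780) / 5.1978 = 0.0102 eV.

0.0102 eV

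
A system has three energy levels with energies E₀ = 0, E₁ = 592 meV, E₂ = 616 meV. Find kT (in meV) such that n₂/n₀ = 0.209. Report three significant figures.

394 meV

n₂/n₀ = exp[−(E₂−E₀)/kT] = 0.209.
⇒ (E₂−E₀)/kT = ln(1/0.209) = ln(4.7847) = 1.5654.
kT = 616 meV / 1.5654 = 394 meV.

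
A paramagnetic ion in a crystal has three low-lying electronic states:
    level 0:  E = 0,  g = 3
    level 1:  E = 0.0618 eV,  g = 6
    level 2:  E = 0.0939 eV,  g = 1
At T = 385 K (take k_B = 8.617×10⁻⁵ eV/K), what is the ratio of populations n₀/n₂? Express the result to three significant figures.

50.9

k_BT = 8.617×10⁻⁵ × 385 K = 0.033175 eV.
n₀/n₂ = (g₀/g₂) exp[−(E₀−E₂)/kT] = (3/1) × exp(−(-0.0939 eV)/(0.033175 eV)) = (3/1) × exp(2.8304) = 50.9.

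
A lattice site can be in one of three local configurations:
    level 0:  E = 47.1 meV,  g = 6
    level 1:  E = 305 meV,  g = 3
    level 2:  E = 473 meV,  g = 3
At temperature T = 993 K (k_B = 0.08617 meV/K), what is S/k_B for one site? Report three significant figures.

k_BT = 0.08617 × 993 K = 85.567 meV.
Eᵢ/kT = 0.55045, 3.5645, 5.5278.
Z = Σ gᵢe^(−Eᵢ/kT) = 6·e^(−0.55045) + 3·e^(−3.5645) + 3·e^(−5.5278) = 3.4601 + 0.084933 + 0.011924 = 3.5570.
⟨E⟩ = Σ EᵢPᵢ = 54.685 meV.
S/k_B = ln Z + ⟨E⟩/kT = ln(3.5570) + 54.685/85.567 = 1.2689 + 0.63909 = 1.91.

1.91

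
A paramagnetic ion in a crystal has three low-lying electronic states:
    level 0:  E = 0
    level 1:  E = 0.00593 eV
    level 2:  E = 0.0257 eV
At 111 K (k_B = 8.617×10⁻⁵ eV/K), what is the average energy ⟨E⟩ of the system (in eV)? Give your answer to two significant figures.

k_BT = 8.617×10⁻⁵ × 111 K = 0.009565 eV.
Eᵢ/kT = 0, 0.6200, 2.687.
Z = Σ e^(−Eᵢ/kT) = e^(−0) + e^(−0.6200) + e^(−2.687) = 1.000 + 0.5379 + 0.06808 = 1.606.
⟨E⟩ = Σ Eᵢ e^(−Eᵢ/kT) / Z = (0·1.000 + 0.00593·0.5379 + 0.0257·0.06808) / 1.606 = 0.0031 eV.

0.0031 eV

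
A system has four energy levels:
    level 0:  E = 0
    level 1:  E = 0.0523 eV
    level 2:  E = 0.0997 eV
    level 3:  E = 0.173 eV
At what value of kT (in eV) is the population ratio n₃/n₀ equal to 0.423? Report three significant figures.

0.201 eV

n₃/n₀ = exp[−(E₃−E₀)/kT] = 0.423.
⇒ (E₃−E₀)/kT = ln(1/0.423) = ln(2.3641) = 0.86040.
kT = 0.173 eV / 0.86040 = 0.201 eV.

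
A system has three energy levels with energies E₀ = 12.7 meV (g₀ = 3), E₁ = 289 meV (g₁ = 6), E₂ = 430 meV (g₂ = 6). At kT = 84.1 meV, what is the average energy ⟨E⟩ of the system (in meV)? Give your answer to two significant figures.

37 meV

Eᵢ/kT = 0.1510, 3.436, 5.113.
Z = Σ gᵢe^(−Eᵢ/kT) = 3·e^(−0.1510) + 6·e^(−3.436) + 6·e^(−5.113) = 2.580 + 0.1932 + 0.03611 = 2.809.
⟨E⟩ = Σ Eᵢ gᵢe^(−Eᵢ/kT) / Z = (12.7·2.580 + 289·0.1932 + 430·0.03611) / 2.809 = 37 meV.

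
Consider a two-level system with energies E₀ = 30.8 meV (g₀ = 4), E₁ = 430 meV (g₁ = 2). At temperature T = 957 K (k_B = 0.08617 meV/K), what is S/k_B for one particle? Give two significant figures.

k_BT = 0.08617 × 957 K = 82.46 meV.
Eᵢ/kT = 0.3735, 5.215.
Z = Σ gᵢe^(−Eᵢ/kT) = 4·e^(−0.3735) + 2·e^(−5.215) = 2.753 + 0.01087 = 2.764.
⟨E⟩ = Σ EᵢPᵢ = 32.37 meV.
S/k_B = ln Z + ⟨E⟩/kT = ln(2.764) + 32.37/82.46 = 1.017 + 0.3926 = 1.4.

1.4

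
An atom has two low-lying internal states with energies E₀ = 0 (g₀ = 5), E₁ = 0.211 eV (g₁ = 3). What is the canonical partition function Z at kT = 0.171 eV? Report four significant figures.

Z = 5.873

Eᵢ/kT = 0, 1.23392.
Z = Σ gᵢe^(−Eᵢ/kT) = 5·e^(−0) + 3·e^(−1.23392) = 5.00000 + 0.873447 = 5.87345.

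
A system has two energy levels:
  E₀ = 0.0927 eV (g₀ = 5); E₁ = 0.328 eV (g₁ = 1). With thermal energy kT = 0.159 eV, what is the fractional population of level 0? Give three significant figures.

0.956

Eᵢ/kT = 0.58302, 2.0629.
Z = Σ gᵢe^(−Eᵢ/kT) = 5·e^(−0.58302) + 1·e^(−2.0629) = 2.7911 + 0.12708 = 2.9182.
P₀ = g₀ e^(−E₀/kT) / Z = 2.7911/2.9182 = 0.956.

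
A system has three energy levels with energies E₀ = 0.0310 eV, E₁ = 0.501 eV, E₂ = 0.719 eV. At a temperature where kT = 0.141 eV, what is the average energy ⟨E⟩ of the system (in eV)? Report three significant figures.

Eᵢ/kT = 0.21986, 3.5532, 5.0993.
Z = Σ e^(−Eᵢ/kT) = e^(−0.21986) + e^(−3.5532) + e^(−5.0993) = 0.80263 + 0.028633 + 0.0061010 = 0.83736.
⟨E⟩ = Σ Eᵢ e^(−Eᵢ/kT) / Z = (0.0310·0.80263 + 0.501·0.028633 + 0.719·0.0061010) / 0.83736 = 0.0521 eV.

0.0521 eV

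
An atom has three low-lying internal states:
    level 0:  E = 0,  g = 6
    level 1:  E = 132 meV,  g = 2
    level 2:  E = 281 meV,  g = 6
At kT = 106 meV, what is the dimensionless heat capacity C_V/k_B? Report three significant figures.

0.484

Eᵢ/kT = 0, 1.2453, 2.6509.
Z = Σ gᵢe^(−Eᵢ/kT) = 6·e^(−0) + 2·e^(−1.2453) + 6·e^(−2.6509) = 6.0000 + 0.57571 + 0.42353 = 6.9992.
⟨E⟩ = 27.861 meV, ⟨E²⟩ = 6211.2 meV².
C_V/k_B = (⟨E²⟩ − ⟨E⟩²)/(kT)² = (6211.2 − 776.24)/11236 = 0.484.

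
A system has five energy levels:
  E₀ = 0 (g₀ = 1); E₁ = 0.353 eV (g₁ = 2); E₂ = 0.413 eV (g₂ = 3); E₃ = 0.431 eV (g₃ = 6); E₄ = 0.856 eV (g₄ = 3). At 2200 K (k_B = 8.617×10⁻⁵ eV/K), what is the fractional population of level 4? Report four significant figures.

0.01426

k_BT = 8.617×10⁻⁵ × 2200 K = 0.189574 eV.
Eᵢ/kT = 0, 1.86207, 2.17857, 2.27352, 4.51539.
Z = Σ gᵢe^(−Eᵢ/kT) = 1·e^(−0) + 2·e^(−1.86207) + 3·e^(−2.17857) + 6·e^(−2.27352) + 3·e^(−4.51539) = 1.00000 + 0.310701 + 0.339610 + 0.617695 + 0.0328180 = 2.30082.
P₄ = g₄ e^(−E₄/kT) / Z = 0.0328180/2.30082 = 0.01426.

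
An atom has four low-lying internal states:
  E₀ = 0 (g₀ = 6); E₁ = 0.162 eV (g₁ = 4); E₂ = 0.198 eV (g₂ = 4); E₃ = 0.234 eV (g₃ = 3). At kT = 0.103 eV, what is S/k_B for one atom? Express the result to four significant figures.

2.450

Eᵢ/kT = 0, 1.57282, 1.92233, 2.27184.
Z = Σ gᵢe^(−Eᵢ/kT) = 6·e^(−0) + 4·e^(−1.57282) + 4·e^(−1.92233) + 3·e^(−2.27184) = 6.00000 + 0.829837 + 0.585063 + 0.309367 = 7.72427.
⟨E⟩ = Σ EᵢPᵢ = 0.0417733 eV.
S/k_B = ln Z + ⟨E⟩/kT = ln(7.72427) + 0.0417733/0.103 = 2.04437 + 0.405566 = 2.450.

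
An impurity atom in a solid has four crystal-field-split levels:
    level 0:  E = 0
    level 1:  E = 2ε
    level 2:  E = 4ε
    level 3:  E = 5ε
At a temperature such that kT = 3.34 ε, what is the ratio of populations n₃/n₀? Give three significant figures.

0.224

n₃/n₀ = exp[−(E₃−E₀)/kT] = exp(−(5ε)/(3.34ε)) = exp(-1.4970) = 0.224.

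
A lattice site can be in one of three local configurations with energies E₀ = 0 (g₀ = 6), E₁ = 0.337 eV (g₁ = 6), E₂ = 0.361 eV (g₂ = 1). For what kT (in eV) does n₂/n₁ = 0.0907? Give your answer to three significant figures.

n₂/n₁ = (g₂/g₁) exp[−(E₂−E₁)/kT] = 0.0907.
⇒ (E₂−E₁)/kT = ln((1/6)/0.0907) = ln(1.8376) = 0.60846.
kT = 0.024 eV / 0.60846 = 0.0394 eV.

0.0394 eV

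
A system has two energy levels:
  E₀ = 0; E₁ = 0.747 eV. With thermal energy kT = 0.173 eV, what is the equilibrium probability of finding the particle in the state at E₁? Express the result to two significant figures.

0.013

Eᵢ/kT = 0, 4.318.
Z = Σ e^(−Eᵢ/kT) = e^(−0) + e^(−4.318) = 1.000 + 0.01333 = 1.013.
P₁ = e^(−E₁/kT) / Z = 0.01333/1.013 = 0.013.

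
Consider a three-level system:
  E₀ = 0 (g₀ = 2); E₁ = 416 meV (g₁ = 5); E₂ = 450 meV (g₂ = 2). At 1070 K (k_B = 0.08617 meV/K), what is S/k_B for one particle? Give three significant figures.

k_BT = 0.08617 × 1070 K = 92.202 meV.
Eᵢ/kT = 0, 4.5118, 4.8806.
Z = Σ gᵢe^(−Eᵢ/kT) = 2·e^(−0) + 5·e^(−4.5118) + 2·e^(−4.8806) = 2.0000 + 0.054893 + 0.015185 = 2.0701.
⟨E⟩ = Σ EᵢPᵢ = 14.332 meV.
S/k_B = ln Z + ⟨E⟩/kT = ln(2.0701) + 14.332/92.202 = 0.72760 + 0.15544 = 0.883.

0.883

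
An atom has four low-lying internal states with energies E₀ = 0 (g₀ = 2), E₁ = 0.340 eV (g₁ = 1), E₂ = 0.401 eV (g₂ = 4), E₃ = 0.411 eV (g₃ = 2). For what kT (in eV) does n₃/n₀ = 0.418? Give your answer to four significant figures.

n₃/n₀ = (g₃/g₀) exp[−(E₃−E₀)/kT] = 0.418.
⇒ (E₃−E₀)/kT = ln((2/2)/0.418) = ln(2.39234) = 0.872272.
kT = 0.411 eV / 0.872272 = 0.4712 eV.

0.4712 eV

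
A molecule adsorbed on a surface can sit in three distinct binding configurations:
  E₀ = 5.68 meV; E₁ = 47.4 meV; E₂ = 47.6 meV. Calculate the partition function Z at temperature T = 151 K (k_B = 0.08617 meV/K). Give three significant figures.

k_BT = 0.08617 × 151 K = 13.012 meV.
Eᵢ/kT = 0.43652, 3.6428, 3.6582.
Z = Σ e^(−Eᵢ/kT) = e^(−0.43652) + e^(−3.6428) + e^(−3.6582) = 0.64628 + 0.026179 + 0.025779 = 0.69824.

Z = 0.698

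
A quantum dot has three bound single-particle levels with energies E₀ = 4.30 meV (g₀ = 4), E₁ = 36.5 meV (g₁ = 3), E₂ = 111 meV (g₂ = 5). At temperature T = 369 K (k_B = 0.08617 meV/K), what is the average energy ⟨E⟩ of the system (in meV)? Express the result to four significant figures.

14.50 meV

k_BT = 0.08617 × 369 K = 31.7967 meV.
Eᵢ/kT = 0.135234, 1.14792, 3.49093.
Z = Σ gᵢe^(−Eᵢ/kT) = 4·e^(−0.135234) + 3·e^(−1.14792) + 5·e^(−3.49093) = 3.49405 + 0.951888 + 0.152363 = 4.59830.
⟨E⟩ = Σ Eᵢ gᵢe^(−Eᵢ/kT) / Z = (4.30·3.49405 + 36.5·0.951888 + 111·0.152363) / 4.59830 = 14.50 meV.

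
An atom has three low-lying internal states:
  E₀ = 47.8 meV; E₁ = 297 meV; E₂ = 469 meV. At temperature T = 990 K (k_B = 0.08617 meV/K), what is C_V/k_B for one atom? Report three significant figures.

0.565

k_BT = 0.08617 × 990 K = 85.308 meV.
Eᵢ/kT = 0.56032, 3.4815, 5.4977.
Z = Σ e^(−Eᵢ/kT) = e^(−0.56032) + e^(−3.4815) + e^(−5.4977) = 0.57103 + 0.030761 + 0.0040962 = 0.60589.
⟨E⟩ = 63.299 meV, ⟨E²⟩ = 8118.8 meV².
C_V/k_B = (⟨E²⟩ − ⟨E⟩²)/(kT)² = (8118.8 − 4006.8)/7277.5 = 0.565.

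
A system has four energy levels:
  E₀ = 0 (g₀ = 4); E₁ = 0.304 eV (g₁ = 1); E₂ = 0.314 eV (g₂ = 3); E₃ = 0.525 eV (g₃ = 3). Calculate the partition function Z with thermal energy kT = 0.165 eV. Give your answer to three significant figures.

Eᵢ/kT = 0, 1.8424, 1.9030, 3.1818.
Z = Σ gᵢe^(−Eᵢ/kT) = 4·e^(−0) + 1·e^(−1.8424) + 3·e^(−1.9030) + 3·e^(−3.1818) = 4.0000 + 0.15844 + 0.44736 + 0.12453 = 4.7303.

Z = 4.73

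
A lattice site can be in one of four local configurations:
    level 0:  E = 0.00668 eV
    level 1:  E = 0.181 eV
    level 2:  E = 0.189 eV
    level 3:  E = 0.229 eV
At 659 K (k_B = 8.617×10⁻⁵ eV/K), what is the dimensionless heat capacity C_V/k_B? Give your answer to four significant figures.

k_BT = 8.617×10⁻⁵ × 659 K = 0.0567860 eV.
Eᵢ/kT = 0.117635, 3.18741, 3.32829, 4.03268.
Z = Σ e^(−Eᵢ/kT) = e^(−0.117635) + e^(−3.18741) + e^(−3.32829) + e^(−4.03268) = 0.889020 + 0.0412786 + 0.0358544 + 0.0177268 = 0.983880.
⟨E⟩ = 0.0246432 eV, ⟨E²⟩ = 0.00366139 eV².
C_V/k_B = (⟨E²⟩ − ⟨E⟩²)/(kT)² = (0.00366139 − 0.000607287)/0.00322465 = 0.9471.

0.9471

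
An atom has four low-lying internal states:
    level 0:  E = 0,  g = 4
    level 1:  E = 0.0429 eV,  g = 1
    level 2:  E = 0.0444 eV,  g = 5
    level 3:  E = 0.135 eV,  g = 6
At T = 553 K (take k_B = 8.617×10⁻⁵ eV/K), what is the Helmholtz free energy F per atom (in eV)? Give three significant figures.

k_BT = 8.617×10⁻⁵ × 553 K = 0.047652 eV.
Eᵢ/kT = 0, 0.90028, 0.93176, 2.8330.
Z = Σ gᵢe^(−Eᵢ/kT) = 4·e^(−0) + 1·e^(−0.90028) + 5·e^(−0.93176) + 6·e^(−2.8330) = 4.0000 + 0.40646 + 1.9693 + 0.35302 = 6.7288.
F = −kT ln Z = −0.047652 × ln(6.7288) = −0.047652 × 1.9064 = -0.0908 eV.

-0.0908 eV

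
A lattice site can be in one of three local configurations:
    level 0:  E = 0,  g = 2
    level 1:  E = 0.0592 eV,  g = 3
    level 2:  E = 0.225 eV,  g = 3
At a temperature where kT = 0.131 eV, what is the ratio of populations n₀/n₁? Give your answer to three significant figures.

n₀/n₁ = (g₀/g₁) exp[−(E₀−E₁)/kT] = (2/3) × exp(−(-0.0592 eV)/(0.131 eV)) = (2/3) × exp(0.45191) = 1.05.

1.05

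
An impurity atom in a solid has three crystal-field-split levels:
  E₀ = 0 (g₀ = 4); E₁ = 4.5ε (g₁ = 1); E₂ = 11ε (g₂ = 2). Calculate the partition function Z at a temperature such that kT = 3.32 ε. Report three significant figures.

Eᵢ/kT = 0, 1.3554, 3.3133.
Z = Σ gᵢe^(−Eᵢ/kT) = 4·e^(−0) + 1·e^(−1.3554) + 2·e^(−3.3133) = 4.0000 + 0.25784 + 0.072792 = 4.3306.

Z = 4.33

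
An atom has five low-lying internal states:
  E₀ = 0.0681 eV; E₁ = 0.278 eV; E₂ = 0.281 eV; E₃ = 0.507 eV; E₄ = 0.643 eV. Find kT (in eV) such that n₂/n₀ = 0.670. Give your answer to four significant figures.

0.5316 eV

n₂/n₀ = exp[−(E₂−E₀)/kT] = 0.670.
⇒ (E₂−E₀)/kT = ln(1/0.670) = ln(1.49254) = 0.400479.
kT = 0.2129 eV / 0.400479 = 0.5316 eV.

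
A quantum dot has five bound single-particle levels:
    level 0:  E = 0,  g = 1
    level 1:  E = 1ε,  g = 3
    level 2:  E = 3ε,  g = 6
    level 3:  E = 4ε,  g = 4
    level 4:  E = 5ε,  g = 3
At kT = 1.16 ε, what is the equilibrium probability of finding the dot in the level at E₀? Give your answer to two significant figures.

Eᵢ/kT = 0, 0.8621, 2.586, 3.448, 4.310.
Z = Σ gᵢe^(−Eᵢ/kT) = 1·e^(−0) + 3·e^(−0.8621) + 6·e^(−2.586) + 4·e^(−3.448) + 3·e^(−4.310) = 1.000 + 1.267 + 0.4519 + 0.1272 + 0.04030 = 2.886.
P₀ = g₀ e^(−E₀/kT) / Z = 1.000/2.886 = 0.35.

0.35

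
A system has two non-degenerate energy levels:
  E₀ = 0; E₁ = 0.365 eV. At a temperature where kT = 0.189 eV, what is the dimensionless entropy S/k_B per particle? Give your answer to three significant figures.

0.380

Eᵢ/kT = 0, 1.9312.
Z = Σ e^(−Eᵢ/kT) = e^(−0) + e^(−1.9312) = 1.0000 + 0.14497 = 1.1450.
⟨E⟩ = Σ EᵢPᵢ = 0.046213 eV.
S/k_B = ln Z + ⟨E⟩/kT = ln(1.1450) + 0.046213/0.189 = 0.13540 + 0.24451 = 0.380.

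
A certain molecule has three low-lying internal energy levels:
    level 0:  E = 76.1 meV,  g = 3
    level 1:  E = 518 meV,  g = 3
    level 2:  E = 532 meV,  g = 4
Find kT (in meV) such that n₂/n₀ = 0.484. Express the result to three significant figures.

450 meV

n₂/n₀ = (g₂/g₀) exp[−(E₂−E₀)/kT] = 0.484.
⇒ (E₂−E₀)/kT = ln((4/3)/0.484) = ln(2.7548) = 1.0133.
kT = 455.9 meV / 1.0133 = 450 meV.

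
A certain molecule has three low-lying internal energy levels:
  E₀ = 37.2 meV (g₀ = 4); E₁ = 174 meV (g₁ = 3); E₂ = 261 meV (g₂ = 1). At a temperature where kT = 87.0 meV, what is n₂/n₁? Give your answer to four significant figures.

n₂/n₁ = (g₂/g₁) exp[−(E₂−E₁)/kT] = (1/3) × exp(−(87 meV)/(87.0 meV)) = (1/3) × exp(-1.00000) = 0.1226.

0.1226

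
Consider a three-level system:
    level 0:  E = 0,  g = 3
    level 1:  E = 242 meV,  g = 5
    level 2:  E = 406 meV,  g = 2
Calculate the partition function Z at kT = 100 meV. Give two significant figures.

Z = 3.5

Eᵢ/kT = 0, 2.420, 4.060.
Z = Σ gᵢe^(−Eᵢ/kT) = 3·e^(−0) + 5·e^(−2.420) + 2·e^(−4.060) = 3.000 + 0.4446 + 0.03450 = 3.479.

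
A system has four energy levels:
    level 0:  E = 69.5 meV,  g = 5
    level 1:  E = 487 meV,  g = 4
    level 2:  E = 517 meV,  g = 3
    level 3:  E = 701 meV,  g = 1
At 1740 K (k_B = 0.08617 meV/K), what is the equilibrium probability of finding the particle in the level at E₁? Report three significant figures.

0.0456

k_BT = 0.08617 × 1740 K = 149.94 meV.
Eᵢ/kT = 0.46352, 3.2480, 3.4480, 4.6752.
Z = Σ gᵢe^(−Eᵢ/kT) = 5·e^(−0.46352) + 4·e^(−3.2480) + 3·e^(−3.4480) + 1·e^(−4.6752) = 3.1453 + 0.15541 + 0.095428 + 0.0093237 = 3.4055.
P₁ = g₁ e^(−E₁/kT) / Z = 0.15541/3.4055 = 0.0456.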